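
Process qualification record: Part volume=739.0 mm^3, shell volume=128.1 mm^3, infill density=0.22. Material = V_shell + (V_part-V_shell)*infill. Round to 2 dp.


V_infill = (739.0 - 128.1) * 0.22 = 134.4
V_total = 128.1 + 134.4 = 262.5 mm^3


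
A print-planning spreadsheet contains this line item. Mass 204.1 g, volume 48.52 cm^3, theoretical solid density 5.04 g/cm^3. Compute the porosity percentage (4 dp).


rho_part = 204.1 / 48.52 = 4.20651278 g/cm^3
Porosity = (1 - 4.20651278/5.04)*100 = 16.5374 %


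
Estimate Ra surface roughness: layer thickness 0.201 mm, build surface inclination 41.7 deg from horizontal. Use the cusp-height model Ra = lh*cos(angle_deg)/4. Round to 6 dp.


Ra = 0.201 * cos(41.7) / 4 = 0.037519 mm


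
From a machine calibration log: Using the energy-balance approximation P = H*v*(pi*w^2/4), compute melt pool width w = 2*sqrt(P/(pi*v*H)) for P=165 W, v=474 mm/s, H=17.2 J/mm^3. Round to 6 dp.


w = 2*sqrt(165/(pi*474*17.2)) = 0.160525 mm


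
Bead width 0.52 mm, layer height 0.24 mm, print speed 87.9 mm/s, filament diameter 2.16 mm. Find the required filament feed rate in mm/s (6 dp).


Q = 0.52 * 0.24 * 87.9 = 10.96992 mm^3/s
A_fil = pi*(2.16/2)^2 = 3.66435367 mm^2
v_feed = 10.96992 / 3.66435367 = 2.993685 mm/s


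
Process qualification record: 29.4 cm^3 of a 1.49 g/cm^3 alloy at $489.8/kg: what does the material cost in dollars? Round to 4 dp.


Mass = 29.4*1.49/1000 = 0.043806 kg
Cost = 0.043806 * 489.8 = 21.4562 $


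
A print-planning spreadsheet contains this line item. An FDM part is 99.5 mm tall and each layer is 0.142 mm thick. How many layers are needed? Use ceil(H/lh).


Layers = ceil(99.5/0.142) = 701


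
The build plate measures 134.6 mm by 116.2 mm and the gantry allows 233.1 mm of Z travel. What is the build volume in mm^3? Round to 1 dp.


V = 134.6 * 116.2 * 233.1 = 3645805.2 mm^3


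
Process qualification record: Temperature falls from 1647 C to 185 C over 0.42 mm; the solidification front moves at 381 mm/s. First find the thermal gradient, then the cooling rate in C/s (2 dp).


G = (1647-185)/0.42 = 3480.95238095 C/mm
CR = 3480.95238095 * 381 = 1326242.86 C/s


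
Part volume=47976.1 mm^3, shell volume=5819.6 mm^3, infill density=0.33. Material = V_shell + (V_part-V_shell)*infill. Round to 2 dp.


V_infill = (47976.1 - 5819.6) * 0.33 = 13911.65
V_total = 5819.6 + 13911.65 = 19731.25 mm^3


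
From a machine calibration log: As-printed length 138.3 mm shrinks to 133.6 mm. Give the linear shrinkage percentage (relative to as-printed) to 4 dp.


Shrinkage = ((138.3-133.6)/138.3)*100 = 3.3984 %


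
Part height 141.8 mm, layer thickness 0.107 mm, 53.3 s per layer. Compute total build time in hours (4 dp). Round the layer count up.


Layers = ceil(141.8/0.107) = 1326
t = 1326 * 53.3 / 3600 = 19.6322 hrs


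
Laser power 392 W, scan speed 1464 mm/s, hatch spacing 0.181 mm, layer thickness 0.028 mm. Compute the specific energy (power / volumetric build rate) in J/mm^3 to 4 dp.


Build rate = 1464 * 0.181 * 0.028 = 7.419552 mm^3/s
SE = 392 / 7.419552 = 52.8334 J/mm^3


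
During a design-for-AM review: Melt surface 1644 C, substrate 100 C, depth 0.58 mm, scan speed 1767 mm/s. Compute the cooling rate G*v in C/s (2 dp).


G = (1644-100)/0.58 = 2662.06896552 C/mm
CR = 2662.06896552 * 1767 = 4703875.86 C/s


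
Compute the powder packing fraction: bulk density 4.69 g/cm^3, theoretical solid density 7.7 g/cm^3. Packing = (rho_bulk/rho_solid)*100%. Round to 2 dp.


Packing = (4.69/7.7)*100 = 60.91 %


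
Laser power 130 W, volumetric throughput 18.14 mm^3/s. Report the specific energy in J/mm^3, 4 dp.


SE = 130 / 18.14 = 7.1665 J/mm^3


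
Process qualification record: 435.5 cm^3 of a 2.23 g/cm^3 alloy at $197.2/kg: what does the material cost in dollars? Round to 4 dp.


Mass = 435.5*2.23/1000 = 0.971165 kg
Cost = 0.971165 * 197.2 = 191.5137 $


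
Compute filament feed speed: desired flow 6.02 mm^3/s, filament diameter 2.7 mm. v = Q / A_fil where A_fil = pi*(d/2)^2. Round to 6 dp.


A = pi*(2.7/2)^2 = 5.725553
v = 6.02 / 5.725553 = 1.051427 mm/s


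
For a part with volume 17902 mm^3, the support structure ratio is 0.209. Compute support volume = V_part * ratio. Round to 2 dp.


V_support = 17902 * 0.209 = 3741.52 mm^3


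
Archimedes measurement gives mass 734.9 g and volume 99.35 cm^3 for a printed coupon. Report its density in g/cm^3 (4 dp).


rho = 734.9 / 99.35 = 7.3971 g/cm^3


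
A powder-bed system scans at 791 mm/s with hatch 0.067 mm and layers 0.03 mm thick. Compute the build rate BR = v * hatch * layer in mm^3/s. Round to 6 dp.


Rate = 791 * 0.067 * 0.03 = 1.58991 mm^3/s


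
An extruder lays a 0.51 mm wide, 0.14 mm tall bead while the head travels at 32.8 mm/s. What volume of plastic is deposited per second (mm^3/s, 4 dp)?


Rate = 0.51 * 0.14 * 32.8 = 2.3419 mm^3/s


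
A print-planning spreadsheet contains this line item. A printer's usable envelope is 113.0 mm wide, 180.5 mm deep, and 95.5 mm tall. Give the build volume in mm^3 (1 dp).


V = 113.0 * 180.5 * 95.5 = 1947865.8 mm^3


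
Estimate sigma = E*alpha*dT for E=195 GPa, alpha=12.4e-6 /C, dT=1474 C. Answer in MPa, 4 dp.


sigma = 195*1000 * 12.4e-6 * 1474 = 3564.132 MPa


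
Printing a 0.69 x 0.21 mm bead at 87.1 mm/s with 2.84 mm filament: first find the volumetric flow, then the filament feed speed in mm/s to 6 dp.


Q = 0.69 * 0.21 * 87.1 = 12.62079 mm^3/s
A_fil = pi*(2.84/2)^2 = 6.33470743 mm^2
v_feed = 12.62079 / 6.33470743 = 1.992324 mm/s


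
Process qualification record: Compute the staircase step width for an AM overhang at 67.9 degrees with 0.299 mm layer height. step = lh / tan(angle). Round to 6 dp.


step = 0.299 / tan(67.9) = 0.121411 mm


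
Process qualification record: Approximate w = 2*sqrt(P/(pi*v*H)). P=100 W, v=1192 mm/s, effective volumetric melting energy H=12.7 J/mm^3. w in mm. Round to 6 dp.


w = 2*sqrt(100/(pi*1192*12.7)) = 0.09171 mm


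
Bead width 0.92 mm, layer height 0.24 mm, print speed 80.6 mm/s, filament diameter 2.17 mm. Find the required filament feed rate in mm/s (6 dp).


Q = 0.92 * 0.24 * 80.6 = 17.79648 mm^3/s
A_fil = pi*(2.17/2)^2 = 3.69836141 mm^2
v_feed = 17.79648 / 3.69836141 = 4.811991 mm/s


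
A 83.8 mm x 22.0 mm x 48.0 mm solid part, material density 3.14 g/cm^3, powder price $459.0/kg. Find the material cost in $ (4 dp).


V = 83.8 * 22.0 * 48.0 = 88492.8 mm^3 = 88.4928 cm^3
Mass = 88.4928 * 3.14 / 1000 = 0.27786739 kg
Cost = 0.27786739 * 459.0 = 127.5411 $


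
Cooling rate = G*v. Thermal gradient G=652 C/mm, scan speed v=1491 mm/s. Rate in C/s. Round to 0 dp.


CR = 652 * 1491 = 972132 C/s


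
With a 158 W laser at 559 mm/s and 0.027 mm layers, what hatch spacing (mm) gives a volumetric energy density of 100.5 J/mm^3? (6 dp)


h = 158 / (100.5*559*0.027) = 0.104163 mm


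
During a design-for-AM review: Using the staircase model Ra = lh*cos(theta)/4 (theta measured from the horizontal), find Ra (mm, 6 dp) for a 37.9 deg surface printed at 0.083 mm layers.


Ra = 0.083 * cos(37.9) / 4 = 0.016373 mm


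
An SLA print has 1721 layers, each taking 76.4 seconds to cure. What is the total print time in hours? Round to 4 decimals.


t = 1721 * 76.4 / 3600 = 36.5234 hrs


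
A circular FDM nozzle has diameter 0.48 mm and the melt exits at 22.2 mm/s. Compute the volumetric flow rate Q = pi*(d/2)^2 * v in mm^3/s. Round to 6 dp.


A = pi*(0.48/2)^2 = 0.18095574 mm^2
Q = 0.18095574 * 22.2 = 4.017217 mm^3/s


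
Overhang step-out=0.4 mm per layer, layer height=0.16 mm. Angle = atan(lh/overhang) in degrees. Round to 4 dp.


angle = atan(0.16/0.4) = 21.8014 degrees


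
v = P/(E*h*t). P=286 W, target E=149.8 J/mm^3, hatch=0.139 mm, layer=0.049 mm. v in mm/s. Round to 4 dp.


v = 286 / (149.8*0.139*0.049) = 280.3131 mm/s


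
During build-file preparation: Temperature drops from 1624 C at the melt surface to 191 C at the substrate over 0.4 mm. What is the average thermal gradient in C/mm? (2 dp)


G = (1624-191)/0.4 = 3582.5 C/mm


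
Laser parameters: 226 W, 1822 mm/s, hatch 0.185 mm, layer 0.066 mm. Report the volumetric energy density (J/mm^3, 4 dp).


E = 226 / (1822*0.185*0.066) = 10.1588 J/mm^3


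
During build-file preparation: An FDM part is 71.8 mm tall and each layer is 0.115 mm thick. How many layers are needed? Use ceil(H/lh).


Layers = ceil(71.8/0.115) = 625


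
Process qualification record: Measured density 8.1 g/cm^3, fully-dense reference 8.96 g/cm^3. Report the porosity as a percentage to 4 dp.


Porosity = (1-8.1/8.96)*100 = 9.5982 %


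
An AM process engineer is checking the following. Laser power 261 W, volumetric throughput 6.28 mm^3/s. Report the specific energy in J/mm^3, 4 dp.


SE = 261 / 6.28 = 41.5605 J/mm^3


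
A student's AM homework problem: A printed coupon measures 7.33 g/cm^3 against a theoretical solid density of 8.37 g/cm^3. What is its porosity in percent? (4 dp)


Porosity = (1-7.33/8.37)*100 = 12.4253 %


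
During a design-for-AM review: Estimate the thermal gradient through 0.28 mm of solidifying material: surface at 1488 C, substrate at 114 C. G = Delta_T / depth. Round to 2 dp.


G = (1488-114)/0.28 = 4907.14 C/mm


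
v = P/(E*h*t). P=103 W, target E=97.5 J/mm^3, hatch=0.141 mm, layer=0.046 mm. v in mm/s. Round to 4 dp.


v = 103 / (97.5*0.141*0.046) = 162.8755 mm/s


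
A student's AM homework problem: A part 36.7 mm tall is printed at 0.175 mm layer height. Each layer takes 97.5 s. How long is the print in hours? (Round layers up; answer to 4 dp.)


Layers = ceil(36.7/0.175) = 210
t = 210 * 97.5 / 3600 = 5.6875 hrs


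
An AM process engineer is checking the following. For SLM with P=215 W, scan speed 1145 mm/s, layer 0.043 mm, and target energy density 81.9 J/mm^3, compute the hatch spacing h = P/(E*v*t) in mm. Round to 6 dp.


h = 215 / (81.9*1145*0.043) = 0.053319 mm


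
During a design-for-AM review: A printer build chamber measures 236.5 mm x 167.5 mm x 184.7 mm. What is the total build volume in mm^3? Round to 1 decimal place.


V = 236.5 * 167.5 * 184.7 = 7316659.6 mm^3


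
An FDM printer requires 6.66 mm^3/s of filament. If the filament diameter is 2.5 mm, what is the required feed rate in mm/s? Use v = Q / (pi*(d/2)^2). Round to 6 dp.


A = pi*(2.5/2)^2 = 4.908739
v = 6.66 / 4.908739 = 1.356764 mm/s


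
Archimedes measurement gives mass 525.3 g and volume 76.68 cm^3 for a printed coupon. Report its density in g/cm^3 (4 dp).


rho = 525.3 / 76.68 = 6.8505 g/cm^3


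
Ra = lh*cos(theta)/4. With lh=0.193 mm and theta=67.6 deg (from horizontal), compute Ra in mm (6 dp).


Ra = 0.193 * cos(67.6) / 4 = 0.018387 mm


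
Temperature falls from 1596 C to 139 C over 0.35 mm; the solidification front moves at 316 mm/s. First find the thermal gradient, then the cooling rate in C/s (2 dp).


G = (1596-139)/0.35 = 4162.85714286 C/mm
CR = 4162.85714286 * 316 = 1315462.86 C/s


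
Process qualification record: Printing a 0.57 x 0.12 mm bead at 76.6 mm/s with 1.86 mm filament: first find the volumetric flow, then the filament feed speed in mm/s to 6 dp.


Q = 0.57 * 0.12 * 76.6 = 5.23944 mm^3/s
A_fil = pi*(1.86/2)^2 = 2.71716349 mm^2
v_feed = 5.23944 / 2.71716349 = 1.928276 mm/s


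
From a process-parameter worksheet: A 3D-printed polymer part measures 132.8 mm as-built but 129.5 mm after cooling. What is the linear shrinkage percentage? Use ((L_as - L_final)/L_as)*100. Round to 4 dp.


Shrinkage = ((132.8-129.5)/132.8)*100 = 2.4849 %


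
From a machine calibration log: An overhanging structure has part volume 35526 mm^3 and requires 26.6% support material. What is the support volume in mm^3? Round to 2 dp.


V_support = 35526 * 0.266 = 9449.92 mm^3


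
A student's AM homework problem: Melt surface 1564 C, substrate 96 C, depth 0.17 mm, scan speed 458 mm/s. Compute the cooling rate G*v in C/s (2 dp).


G = (1564-96)/0.17 = 8635.29411765 C/mm
CR = 8635.29411765 * 458 = 3954964.71 C/s


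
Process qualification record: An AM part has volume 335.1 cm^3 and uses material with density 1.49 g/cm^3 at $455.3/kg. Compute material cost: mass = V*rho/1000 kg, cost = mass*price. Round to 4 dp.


Mass = 335.1*1.49/1000 = 0.499299 kg
Cost = 0.499299 * 455.3 = 227.3308 $


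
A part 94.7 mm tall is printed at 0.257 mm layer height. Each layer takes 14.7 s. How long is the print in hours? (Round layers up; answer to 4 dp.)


Layers = ceil(94.7/0.257) = 369
t = 369 * 14.7 / 3600 = 1.5068 hrs


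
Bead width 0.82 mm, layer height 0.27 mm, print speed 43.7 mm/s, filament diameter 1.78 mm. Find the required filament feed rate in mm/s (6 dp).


Q = 0.82 * 0.27 * 43.7 = 9.67518 mm^3/s
A_fil = pi*(1.78/2)^2 = 2.48845554 mm^2
v_feed = 9.67518 / 2.48845554 = 3.888026 mm/s


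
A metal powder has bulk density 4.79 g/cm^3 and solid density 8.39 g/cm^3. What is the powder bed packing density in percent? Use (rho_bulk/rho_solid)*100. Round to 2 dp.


Packing = (4.79/8.39)*100 = 57.09 %


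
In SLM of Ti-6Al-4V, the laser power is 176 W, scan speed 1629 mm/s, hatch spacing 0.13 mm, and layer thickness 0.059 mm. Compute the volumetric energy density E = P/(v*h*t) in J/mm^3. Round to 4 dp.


E = 176 / (1629*0.13*0.059) = 14.0863 J/mm^3


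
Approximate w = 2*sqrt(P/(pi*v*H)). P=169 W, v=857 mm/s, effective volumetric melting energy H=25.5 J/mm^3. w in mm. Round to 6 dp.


w = 2*sqrt(169/(pi*857*25.5)) = 0.099229 mm


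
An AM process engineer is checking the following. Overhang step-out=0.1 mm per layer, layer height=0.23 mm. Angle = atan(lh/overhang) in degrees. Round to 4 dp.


angle = atan(0.23/0.1) = 66.5014 degrees


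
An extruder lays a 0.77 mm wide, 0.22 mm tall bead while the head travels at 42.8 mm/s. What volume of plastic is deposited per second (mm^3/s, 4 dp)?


Rate = 0.77 * 0.22 * 42.8 = 7.2503 mm^3/s


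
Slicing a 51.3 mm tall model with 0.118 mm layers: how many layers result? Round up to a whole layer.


Layers = ceil(51.3/0.118) = 435


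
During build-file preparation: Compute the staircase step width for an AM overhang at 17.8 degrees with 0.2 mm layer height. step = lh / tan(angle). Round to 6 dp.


step = 0.2 / tan(17.8) = 0.622927 mm


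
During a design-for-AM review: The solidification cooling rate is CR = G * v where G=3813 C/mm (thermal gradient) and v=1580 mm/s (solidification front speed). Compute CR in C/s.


CR = 3813 * 1580 = 6024540 C/s


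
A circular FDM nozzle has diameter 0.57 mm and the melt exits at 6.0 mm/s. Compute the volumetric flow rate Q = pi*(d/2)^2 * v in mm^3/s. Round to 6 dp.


A = pi*(0.57/2)^2 = 0.25517586 mm^2
Q = 0.25517586 * 6.0 = 1.531055 mm^3/s


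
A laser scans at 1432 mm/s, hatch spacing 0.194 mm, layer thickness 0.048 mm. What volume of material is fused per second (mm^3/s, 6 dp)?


Rate = 1432 * 0.194 * 0.048 = 13.334784 mm^3/s


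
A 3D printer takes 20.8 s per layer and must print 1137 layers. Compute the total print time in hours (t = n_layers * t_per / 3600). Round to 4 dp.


t = 1137 * 20.8 / 3600 = 6.5693 hrs


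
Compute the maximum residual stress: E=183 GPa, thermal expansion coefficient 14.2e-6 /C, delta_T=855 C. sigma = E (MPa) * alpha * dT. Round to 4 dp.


sigma = 183*1000 * 14.2e-6 * 855 = 2221.803 MPa


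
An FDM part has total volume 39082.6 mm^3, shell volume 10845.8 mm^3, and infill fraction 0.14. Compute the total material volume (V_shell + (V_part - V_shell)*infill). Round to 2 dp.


V_infill = (39082.6 - 10845.8) * 0.14 = 3953.15
V_total = 10845.8 + 3953.15 = 14798.95 mm^3


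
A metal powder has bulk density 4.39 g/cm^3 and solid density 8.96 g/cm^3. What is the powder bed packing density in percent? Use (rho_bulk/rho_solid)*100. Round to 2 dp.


Packing = (4.39/8.96)*100 = 49.0 %


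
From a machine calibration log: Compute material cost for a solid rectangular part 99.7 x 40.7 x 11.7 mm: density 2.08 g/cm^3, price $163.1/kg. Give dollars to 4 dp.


V = 99.7 * 40.7 * 11.7 = 47476.143 mm^3 = 47.476143 cm^3
Mass = 47.476143 * 2.08 / 1000 = 0.09875038 kg
Cost = 0.09875038 * 163.1 = 16.1062 $


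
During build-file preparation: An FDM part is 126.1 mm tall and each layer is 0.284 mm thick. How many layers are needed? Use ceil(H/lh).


Layers = ceil(126.1/0.284) = 445


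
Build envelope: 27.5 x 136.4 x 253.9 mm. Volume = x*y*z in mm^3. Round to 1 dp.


V = 27.5 * 136.4 * 253.9 = 952378.9 mm^3


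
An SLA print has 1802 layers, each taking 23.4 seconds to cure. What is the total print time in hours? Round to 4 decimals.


t = 1802 * 23.4 / 3600 = 11.713 hrs


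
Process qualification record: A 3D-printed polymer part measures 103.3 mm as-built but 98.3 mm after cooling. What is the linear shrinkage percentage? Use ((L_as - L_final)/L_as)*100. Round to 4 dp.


Shrinkage = ((103.3-98.3)/103.3)*100 = 4.8403 %


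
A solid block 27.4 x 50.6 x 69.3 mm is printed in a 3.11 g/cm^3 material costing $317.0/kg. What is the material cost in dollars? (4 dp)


V = 27.4 * 50.6 * 69.3 = 96080.292 mm^3 = 96.080292 cm^3
Mass = 96.080292 * 3.11 / 1000 = 0.29880971 kg
Cost = 0.29880971 * 317.0 = 94.7227 $


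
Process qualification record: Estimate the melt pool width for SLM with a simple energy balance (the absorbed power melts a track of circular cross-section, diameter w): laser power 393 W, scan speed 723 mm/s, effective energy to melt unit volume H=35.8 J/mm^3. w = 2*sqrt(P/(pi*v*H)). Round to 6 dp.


w = 2*sqrt(393/(pi*723*35.8)) = 0.13904 mm


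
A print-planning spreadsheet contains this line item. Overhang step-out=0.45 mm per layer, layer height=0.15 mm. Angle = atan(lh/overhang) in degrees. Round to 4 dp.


angle = atan(0.15/0.45) = 18.4349 degrees


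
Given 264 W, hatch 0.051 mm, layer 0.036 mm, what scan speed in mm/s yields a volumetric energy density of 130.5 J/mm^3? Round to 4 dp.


v = 264 / (130.5*0.051*0.036) = 1101.8456 mm/s


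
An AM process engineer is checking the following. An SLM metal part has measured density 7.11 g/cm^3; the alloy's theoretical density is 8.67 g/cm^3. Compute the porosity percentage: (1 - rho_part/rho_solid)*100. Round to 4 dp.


Porosity = (1-7.11/8.67)*100 = 17.9931 %


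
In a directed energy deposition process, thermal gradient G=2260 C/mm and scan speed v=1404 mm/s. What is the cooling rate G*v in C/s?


CR = 2260 * 1404 = 3173040 C/s


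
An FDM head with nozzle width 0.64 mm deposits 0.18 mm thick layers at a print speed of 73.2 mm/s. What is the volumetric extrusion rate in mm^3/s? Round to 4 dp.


Rate = 0.64 * 0.18 * 73.2 = 8.4326 mm^3/s


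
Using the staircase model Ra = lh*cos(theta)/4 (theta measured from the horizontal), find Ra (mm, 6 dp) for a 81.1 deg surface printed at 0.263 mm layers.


Ra = 0.263 * cos(81.1) / 4 = 0.010172 mm


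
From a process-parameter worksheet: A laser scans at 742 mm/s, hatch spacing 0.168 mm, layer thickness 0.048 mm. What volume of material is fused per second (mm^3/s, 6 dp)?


Rate = 742 * 0.168 * 0.048 = 5.983488 mm^3/s


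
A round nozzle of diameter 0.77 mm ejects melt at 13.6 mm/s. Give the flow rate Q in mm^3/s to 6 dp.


A = pi*(0.77/2)^2 = 0.46566257 mm^2
Q = 0.46566257 * 13.6 = 6.333011 mm^3/s


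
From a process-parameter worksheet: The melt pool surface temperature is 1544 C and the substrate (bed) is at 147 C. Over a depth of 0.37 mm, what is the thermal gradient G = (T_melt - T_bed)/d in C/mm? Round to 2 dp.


G = (1544-147)/0.37 = 3775.68 C/mm


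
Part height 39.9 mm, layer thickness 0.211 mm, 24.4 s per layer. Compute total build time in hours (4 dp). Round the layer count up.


Layers = ceil(39.9/0.211) = 190
t = 190 * 24.4 / 3600 = 1.2878 hrs


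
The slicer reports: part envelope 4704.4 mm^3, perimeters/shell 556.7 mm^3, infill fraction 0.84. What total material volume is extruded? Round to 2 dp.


V_infill = (4704.4 - 556.7) * 0.84 = 3484.07
V_total = 556.7 + 3484.07 = 4040.77 mm^3


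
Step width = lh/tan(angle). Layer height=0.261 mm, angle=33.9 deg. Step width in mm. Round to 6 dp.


step = 0.261 / tan(33.9) = 0.388409 mm


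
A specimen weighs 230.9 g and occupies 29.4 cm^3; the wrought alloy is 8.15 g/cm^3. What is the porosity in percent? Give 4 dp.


rho_part = 230.9 / 29.4 = 7.8537415 g/cm^3
Porosity = (1 - 7.8537415/8.15)*100 = 3.6351 %


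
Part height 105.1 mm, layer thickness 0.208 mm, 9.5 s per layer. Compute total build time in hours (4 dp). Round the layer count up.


Layers = ceil(105.1/0.208) = 506
t = 506 * 9.5 / 3600 = 1.3353 hrs


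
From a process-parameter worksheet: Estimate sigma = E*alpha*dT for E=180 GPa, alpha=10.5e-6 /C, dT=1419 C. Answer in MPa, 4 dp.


sigma = 180*1000 * 10.5e-6 * 1419 = 2681.91 MPa


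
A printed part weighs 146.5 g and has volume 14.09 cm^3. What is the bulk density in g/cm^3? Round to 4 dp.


rho = 146.5 / 14.09 = 10.3974 g/cm^3


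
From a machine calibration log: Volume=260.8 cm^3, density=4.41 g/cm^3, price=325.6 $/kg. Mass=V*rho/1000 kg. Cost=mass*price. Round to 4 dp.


Mass = 260.8*4.41/1000 = 1.150128 kg
Cost = 1.150128 * 325.6 = 374.4817 $


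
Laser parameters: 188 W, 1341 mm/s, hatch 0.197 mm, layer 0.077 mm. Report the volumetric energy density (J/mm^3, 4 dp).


E = 188 / (1341*0.197*0.077) = 9.2421 J/mm^3


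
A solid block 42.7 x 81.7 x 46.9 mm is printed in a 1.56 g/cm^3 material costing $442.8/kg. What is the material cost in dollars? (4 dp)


V = 42.7 * 81.7 * 46.9 = 163614.871 mm^3 = 163.614871 cm^3
Mass = 163.614871 * 1.56 / 1000 = 0.2552392 kg
Cost = 0.2552392 * 442.8 = 113.0199 $


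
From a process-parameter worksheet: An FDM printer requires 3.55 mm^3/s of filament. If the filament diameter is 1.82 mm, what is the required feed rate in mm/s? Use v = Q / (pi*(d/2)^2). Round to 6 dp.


A = pi*(1.82/2)^2 = 2.601553
v = 3.55 / 2.601553 = 1.36457 mm/s


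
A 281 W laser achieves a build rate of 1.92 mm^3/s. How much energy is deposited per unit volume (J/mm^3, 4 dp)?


SE = 281 / 1.92 = 146.3542 J/mm^3


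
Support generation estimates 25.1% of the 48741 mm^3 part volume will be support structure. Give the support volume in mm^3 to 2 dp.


V_support = 48741 * 0.251 = 12233.99 mm^3


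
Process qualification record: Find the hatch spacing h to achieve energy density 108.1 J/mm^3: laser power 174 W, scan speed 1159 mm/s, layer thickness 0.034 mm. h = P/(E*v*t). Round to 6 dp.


h = 174 / (108.1*1159*0.034) = 0.040847 mm


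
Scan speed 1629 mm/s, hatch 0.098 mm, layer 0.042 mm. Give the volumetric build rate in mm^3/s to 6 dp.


Rate = 1629 * 0.098 * 0.042 = 6.704964 mm^3/s


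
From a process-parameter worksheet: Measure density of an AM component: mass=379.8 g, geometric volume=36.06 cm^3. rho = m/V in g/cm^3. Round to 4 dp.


rho = 379.8 / 36.06 = 10.5324 g/cm^3


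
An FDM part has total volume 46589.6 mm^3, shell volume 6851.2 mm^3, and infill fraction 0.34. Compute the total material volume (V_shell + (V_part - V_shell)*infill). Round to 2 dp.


V_infill = (46589.6 - 6851.2) * 0.34 = 13511.06
V_total = 6851.2 + 13511.06 = 20362.26 mm^3


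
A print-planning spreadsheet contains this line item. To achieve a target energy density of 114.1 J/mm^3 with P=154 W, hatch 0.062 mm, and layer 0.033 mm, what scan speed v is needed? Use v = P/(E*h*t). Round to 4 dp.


v = 154 / (114.1*0.062*0.033) = 659.6741 mm/s


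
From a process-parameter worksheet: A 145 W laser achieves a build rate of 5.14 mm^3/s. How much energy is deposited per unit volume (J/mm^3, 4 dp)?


SE = 145 / 5.14 = 28.2101 J/mm^3


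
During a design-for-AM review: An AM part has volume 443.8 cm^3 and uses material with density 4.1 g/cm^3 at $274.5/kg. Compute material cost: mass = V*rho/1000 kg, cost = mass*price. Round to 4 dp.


Mass = 443.8*4.1/1000 = 1.81958 kg
Cost = 1.81958 * 274.5 = 499.4747 $


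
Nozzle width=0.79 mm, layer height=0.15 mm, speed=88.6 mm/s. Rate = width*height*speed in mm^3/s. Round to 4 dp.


Rate = 0.79 * 0.15 * 88.6 = 10.4991 mm^3/s


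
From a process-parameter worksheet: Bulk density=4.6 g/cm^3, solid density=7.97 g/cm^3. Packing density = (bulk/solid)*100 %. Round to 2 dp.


Packing = (4.6/7.97)*100 = 57.72 %


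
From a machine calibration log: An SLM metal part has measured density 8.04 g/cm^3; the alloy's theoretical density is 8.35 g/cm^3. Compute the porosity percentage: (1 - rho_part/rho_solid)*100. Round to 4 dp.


Porosity = (1-8.04/8.35)*100 = 3.7126 %


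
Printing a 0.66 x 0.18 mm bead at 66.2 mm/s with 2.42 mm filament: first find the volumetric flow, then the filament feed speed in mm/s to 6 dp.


Q = 0.66 * 0.18 * 66.2 = 7.86456 mm^3/s
A_fil = pi*(2.42/2)^2 = 4.5996058 mm^2
v_feed = 7.86456 / 4.5996058 = 1.709833 mm/s


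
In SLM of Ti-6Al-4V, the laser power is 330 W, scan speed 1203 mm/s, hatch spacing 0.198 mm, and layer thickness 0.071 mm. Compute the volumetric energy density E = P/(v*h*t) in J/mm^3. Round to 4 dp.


E = 330 / (1203*0.198*0.071) = 19.513 J/mm^3


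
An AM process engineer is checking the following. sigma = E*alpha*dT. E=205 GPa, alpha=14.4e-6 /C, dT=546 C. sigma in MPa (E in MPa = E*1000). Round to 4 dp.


sigma = 205*1000 * 14.4e-6 * 546 = 1611.792 MPa


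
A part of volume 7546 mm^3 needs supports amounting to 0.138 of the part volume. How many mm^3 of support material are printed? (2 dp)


V_support = 7546 * 0.138 = 1041.35 mm^3


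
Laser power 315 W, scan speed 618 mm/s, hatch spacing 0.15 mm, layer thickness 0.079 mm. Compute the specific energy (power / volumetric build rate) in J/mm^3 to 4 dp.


Build rate = 618 * 0.15 * 0.079 = 7.3233 mm^3/s
SE = 315 / 7.3233 = 43.0134 J/mm^3


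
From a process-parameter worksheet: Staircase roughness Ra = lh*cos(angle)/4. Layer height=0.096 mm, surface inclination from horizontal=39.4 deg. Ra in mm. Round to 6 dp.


Ra = 0.096 * cos(39.4) / 4 = 0.018546 mm


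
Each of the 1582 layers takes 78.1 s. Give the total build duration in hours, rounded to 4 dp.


t = 1582 * 78.1 / 3600 = 34.3206 hrs


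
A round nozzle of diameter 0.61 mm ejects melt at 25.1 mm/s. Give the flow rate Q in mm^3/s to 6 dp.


A = pi*(0.61/2)^2 = 0.29224666 mm^2
Q = 0.29224666 * 25.1 = 7.335391 mm^3/s


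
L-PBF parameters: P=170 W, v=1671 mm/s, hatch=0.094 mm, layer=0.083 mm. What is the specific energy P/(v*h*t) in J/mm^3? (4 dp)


Build rate = 1671 * 0.094 * 0.083 = 13.037142 mm^3/s
SE = 170 / 13.037142 = 13.0397 J/mm^3


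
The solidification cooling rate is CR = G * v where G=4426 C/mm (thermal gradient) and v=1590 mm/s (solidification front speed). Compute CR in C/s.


CR = 4426 * 1590 = 7037340 C/s


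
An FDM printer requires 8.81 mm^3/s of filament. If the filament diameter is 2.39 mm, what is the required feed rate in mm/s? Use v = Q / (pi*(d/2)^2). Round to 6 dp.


A = pi*(2.39/2)^2 = 4.486273
v = 8.81 / 4.486273 = 1.963768 mm/s


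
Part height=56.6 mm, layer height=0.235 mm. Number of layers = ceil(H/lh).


Layers = ceil(56.6/0.235) = 241


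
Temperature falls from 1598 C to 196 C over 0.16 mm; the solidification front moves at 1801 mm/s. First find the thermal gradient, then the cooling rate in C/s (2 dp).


G = (1598-196)/0.16 = 8762.5 C/mm
CR = 8762.5 * 1801 = 15781262.5 C/s


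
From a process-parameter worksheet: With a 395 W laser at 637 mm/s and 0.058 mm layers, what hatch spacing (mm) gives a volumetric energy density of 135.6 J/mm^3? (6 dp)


h = 395 / (135.6*637*0.058) = 0.078844 mm


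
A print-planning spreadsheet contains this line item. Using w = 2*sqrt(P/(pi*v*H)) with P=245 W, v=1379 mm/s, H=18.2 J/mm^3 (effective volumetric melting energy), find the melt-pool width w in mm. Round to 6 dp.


w = 2*sqrt(245/(pi*1379*18.2)) = 0.111486 mm


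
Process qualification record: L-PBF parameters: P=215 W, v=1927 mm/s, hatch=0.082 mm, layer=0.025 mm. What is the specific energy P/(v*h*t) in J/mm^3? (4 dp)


Build rate = 1927 * 0.082 * 0.025 = 3.95035 mm^3/s
SE = 215 / 3.95035 = 54.4256 J/mm^3


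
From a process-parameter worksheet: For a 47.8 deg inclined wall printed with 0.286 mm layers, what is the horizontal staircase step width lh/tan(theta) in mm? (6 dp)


step = 0.286 / tan(47.8) = 0.259329 mm


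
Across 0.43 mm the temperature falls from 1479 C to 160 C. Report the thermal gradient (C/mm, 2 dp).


G = (1479-160)/0.43 = 3067.44 C/mm


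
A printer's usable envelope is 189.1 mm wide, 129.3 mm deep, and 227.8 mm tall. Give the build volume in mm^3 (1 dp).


V = 189.1 * 129.3 * 227.8 = 5569853.5 mm^3


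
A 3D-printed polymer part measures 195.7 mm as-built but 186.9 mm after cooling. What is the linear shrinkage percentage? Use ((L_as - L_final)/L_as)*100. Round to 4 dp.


Shrinkage = ((195.7-186.9)/195.7)*100 = 4.4967 %


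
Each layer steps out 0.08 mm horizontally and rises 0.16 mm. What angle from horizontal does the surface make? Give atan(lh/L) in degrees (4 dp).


angle = atan(0.16/0.08) = 63.4349 degrees


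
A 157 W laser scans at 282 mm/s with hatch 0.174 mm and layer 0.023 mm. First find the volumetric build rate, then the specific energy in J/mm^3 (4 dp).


Build rate = 282 * 0.174 * 0.023 = 1.128564 mm^3/s
SE = 157 / 1.128564 = 139.1148 J/mm^3


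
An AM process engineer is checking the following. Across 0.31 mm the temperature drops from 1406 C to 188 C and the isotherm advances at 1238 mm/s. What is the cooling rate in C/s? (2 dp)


G = (1406-188)/0.31 = 3929.03225806 C/mm
CR = 3929.03225806 * 1238 = 4864141.94 C/s


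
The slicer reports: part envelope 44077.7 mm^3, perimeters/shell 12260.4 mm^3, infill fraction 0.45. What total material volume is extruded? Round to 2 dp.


V_infill = (44077.7 - 12260.4) * 0.45 = 14317.79
V_total = 12260.4 + 14317.79 = 26578.19 mm^3


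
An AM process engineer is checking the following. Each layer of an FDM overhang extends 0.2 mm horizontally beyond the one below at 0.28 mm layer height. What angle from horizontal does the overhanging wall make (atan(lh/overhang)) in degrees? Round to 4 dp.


angle = atan(0.28/0.2) = 54.4623 degrees


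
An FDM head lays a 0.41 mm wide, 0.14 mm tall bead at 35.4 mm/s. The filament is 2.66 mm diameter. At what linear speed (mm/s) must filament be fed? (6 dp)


Q = 0.41 * 0.14 * 35.4 = 2.03196 mm^3/s
A_fil = pi*(2.66/2)^2 = 5.55716324 mm^2
v_feed = 2.03196 / 5.55716324 = 0.365647 mm/s


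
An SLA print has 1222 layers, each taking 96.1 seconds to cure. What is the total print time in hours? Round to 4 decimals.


t = 1222 * 96.1 / 3600 = 32.6206 hrs


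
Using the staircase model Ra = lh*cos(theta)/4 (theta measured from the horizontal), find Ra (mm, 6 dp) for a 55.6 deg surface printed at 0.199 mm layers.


Ra = 0.199 * cos(55.6) / 4 = 0.028107 mm


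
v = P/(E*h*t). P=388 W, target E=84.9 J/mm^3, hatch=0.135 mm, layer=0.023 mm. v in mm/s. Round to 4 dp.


v = 388 / (84.9*0.135*0.023) = 1471.8462 mm/s


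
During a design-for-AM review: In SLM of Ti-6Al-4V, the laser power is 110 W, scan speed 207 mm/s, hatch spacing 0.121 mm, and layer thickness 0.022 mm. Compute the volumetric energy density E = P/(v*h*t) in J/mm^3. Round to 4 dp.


E = 110 / (207*0.121*0.022) = 199.6247 J/mm^3


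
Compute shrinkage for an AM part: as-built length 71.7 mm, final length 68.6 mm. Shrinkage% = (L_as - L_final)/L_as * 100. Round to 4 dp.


Shrinkage = ((71.7-68.6)/71.7)*100 = 4.3236 %


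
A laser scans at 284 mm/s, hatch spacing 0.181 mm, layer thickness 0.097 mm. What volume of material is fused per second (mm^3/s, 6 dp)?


Rate = 284 * 0.181 * 0.097 = 4.986188 mm^3/s


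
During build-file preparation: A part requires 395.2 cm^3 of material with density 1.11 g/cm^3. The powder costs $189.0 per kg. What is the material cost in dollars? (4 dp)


Mass = 395.2*1.11/1000 = 0.438672 kg
Cost = 0.438672 * 189.0 = 82.909 $


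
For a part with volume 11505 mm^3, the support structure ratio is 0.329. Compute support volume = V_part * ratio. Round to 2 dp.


V_support = 11505 * 0.329 = 3785.15 mm^3


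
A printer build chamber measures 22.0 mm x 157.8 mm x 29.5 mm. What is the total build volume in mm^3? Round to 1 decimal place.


V = 22.0 * 157.8 * 29.5 = 102412.2 mm^3


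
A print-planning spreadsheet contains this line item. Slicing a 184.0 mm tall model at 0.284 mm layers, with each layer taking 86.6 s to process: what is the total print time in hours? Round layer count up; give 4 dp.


Layers = ceil(184.0/0.284) = 648
t = 648 * 86.6 / 3600 = 15.588 hrs


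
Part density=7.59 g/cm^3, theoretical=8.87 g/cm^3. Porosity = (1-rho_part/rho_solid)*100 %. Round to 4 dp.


Porosity = (1-7.59/8.87)*100 = 14.4307 %


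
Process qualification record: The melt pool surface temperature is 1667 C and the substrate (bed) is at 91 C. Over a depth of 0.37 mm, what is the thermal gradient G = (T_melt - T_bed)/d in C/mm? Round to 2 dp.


G = (1667-91)/0.37 = 4259.46 C/mm


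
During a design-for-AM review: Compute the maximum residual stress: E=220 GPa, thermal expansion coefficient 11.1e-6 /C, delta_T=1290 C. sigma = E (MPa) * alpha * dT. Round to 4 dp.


sigma = 220*1000 * 11.1e-6 * 1290 = 3150.18 MPa


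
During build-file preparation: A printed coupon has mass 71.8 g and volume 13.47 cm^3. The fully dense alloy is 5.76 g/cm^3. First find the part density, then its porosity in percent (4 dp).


rho_part = 71.8 / 13.47 = 5.33036377 g/cm^3
Porosity = (1 - 5.33036377/5.76)*100 = 7.459 %


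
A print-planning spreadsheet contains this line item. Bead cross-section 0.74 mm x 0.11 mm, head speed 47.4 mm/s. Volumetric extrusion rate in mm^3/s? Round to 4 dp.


Rate = 0.74 * 0.11 * 47.4 = 3.8584 mm^3/s


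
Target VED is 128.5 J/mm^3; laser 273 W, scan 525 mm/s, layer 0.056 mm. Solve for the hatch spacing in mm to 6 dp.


h = 273 / (128.5*525*0.056) = 0.072262 mm


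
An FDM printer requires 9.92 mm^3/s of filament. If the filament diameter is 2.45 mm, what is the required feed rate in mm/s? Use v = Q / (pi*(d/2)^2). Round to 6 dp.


A = pi*(2.45/2)^2 = 4.714352
v = 9.92 / 4.714352 = 2.104213 mm/s


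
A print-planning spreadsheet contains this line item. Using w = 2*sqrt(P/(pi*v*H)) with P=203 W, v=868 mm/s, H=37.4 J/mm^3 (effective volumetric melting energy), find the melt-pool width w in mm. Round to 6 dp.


w = 2*sqrt(203/(pi*868*37.4)) = 0.089229 mm


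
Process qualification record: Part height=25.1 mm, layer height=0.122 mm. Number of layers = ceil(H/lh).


Layers = ceil(25.1/0.122) = 206


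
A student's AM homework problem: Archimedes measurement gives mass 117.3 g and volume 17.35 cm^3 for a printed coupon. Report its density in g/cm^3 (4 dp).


rho = 117.3 / 17.35 = 6.7608 g/cm^3


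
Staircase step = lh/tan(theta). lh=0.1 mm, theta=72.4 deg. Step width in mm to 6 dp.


step = 0.1 / tan(72.4) = 0.031722 mm


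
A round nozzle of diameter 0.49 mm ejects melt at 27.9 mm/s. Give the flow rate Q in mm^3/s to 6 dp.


A = pi*(0.49/2)^2 = 0.1885741 mm^2
Q = 0.1885741 * 27.9 = 5.261217 mm^3/s


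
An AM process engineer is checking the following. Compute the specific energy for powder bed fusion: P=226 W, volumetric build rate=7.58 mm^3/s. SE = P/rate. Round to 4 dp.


SE = 226 / 7.58 = 29.8153 J/mm^3


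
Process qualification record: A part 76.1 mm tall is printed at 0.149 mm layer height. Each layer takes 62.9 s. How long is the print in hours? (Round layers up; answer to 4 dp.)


Layers = ceil(76.1/0.149) = 511
t = 511 * 62.9 / 3600 = 8.9283 hrs


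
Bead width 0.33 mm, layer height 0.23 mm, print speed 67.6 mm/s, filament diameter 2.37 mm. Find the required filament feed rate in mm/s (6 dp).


Q = 0.33 * 0.23 * 67.6 = 5.13084 mm^3/s
A_fil = pi*(2.37/2)^2 = 4.41150294 mm^2
v_feed = 5.13084 / 4.41150294 = 1.163059 mm/s


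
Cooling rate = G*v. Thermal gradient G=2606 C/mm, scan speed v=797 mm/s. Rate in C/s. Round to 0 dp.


CR = 2606 * 797 = 2076982 C/s


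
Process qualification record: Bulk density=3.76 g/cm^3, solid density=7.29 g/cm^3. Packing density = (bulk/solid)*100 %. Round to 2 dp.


Packing = (3.76/7.29)*100 = 51.58 %


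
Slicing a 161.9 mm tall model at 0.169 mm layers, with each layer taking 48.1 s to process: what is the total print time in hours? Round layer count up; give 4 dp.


Layers = ceil(161.9/0.169) = 958
t = 958 * 48.1 / 3600 = 12.7999 hrs


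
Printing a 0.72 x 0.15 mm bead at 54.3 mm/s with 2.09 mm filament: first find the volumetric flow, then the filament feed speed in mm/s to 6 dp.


Q = 0.72 * 0.15 * 54.3 = 5.8644 mm^3/s
A_fil = pi*(2.09/2)^2 = 3.43069772 mm^2
v_feed = 5.8644 / 3.43069772 = 1.70939 mm/s


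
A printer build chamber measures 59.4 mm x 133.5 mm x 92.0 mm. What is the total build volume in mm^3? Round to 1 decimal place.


V = 59.4 * 133.5 * 92.0 = 729550.8 mm^3


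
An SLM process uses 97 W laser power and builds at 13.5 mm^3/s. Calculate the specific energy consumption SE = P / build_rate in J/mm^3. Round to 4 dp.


SE = 97 / 13.5 = 7.1852 J/mm^3


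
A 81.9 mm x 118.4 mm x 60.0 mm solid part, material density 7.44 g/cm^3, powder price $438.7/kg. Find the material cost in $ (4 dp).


V = 81.9 * 118.4 * 60.0 = 581817.6 mm^3 = 581.8176 cm^3
Mass = 581.8176 * 7.44 / 1000 = 4.32872294 kg
Cost = 4.32872294 * 438.7 = 1899.0108 $


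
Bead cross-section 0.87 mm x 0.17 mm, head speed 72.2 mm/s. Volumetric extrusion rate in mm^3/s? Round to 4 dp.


Rate = 0.87 * 0.17 * 72.2 = 10.6784 mm^3/s


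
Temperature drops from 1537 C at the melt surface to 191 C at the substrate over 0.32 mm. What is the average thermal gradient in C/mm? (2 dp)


G = (1537-191)/0.32 = 4206.25 C/mm


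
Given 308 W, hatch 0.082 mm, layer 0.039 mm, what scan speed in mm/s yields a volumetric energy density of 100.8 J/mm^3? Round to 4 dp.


v = 308 / (100.8*0.082*0.039) = 955.4583 mm/s


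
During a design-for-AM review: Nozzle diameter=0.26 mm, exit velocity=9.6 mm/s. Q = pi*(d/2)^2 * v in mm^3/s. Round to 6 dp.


A = pi*(0.26/2)^2 = 0.05309292 mm^2
Q = 0.05309292 * 9.6 = 0.509692 mm^3/s


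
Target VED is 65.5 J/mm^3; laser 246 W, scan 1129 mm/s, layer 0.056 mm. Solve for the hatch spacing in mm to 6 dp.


h = 246 / (65.5*1129*0.056) = 0.059403 mm


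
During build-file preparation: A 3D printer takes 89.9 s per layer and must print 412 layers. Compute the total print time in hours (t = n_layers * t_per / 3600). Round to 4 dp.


t = 412 * 89.9 / 3600 = 10.2886 hrs


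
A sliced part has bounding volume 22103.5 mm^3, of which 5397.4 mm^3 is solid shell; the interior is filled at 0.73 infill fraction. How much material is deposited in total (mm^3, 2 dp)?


V_infill = (22103.5 - 5397.4) * 0.73 = 12195.45
V_total = 5397.4 + 12195.45 = 17592.85 mm^3


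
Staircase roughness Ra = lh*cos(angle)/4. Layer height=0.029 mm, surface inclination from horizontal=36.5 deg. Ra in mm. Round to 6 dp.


Ra = 0.029 * cos(36.5) / 4 = 0.005828 mm


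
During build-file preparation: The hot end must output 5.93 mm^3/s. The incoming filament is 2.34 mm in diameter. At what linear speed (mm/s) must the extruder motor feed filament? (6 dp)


A = pi*(2.34/2)^2 = 4.300526
v = 5.93 / 4.300526 = 1.378901 mm/s


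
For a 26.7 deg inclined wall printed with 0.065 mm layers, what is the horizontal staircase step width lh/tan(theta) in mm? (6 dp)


step = 0.065 / tan(26.7) = 0.129238 mm
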